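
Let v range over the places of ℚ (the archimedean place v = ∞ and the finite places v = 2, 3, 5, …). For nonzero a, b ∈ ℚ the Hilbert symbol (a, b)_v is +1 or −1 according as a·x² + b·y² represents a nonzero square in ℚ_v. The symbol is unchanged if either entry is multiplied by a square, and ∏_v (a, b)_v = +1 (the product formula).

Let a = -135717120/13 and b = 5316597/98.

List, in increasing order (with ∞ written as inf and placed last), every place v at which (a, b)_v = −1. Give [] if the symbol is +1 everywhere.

[2, 7, 13, 17]

(a, b) ≡ (-85085, 14586) mod (ℚ^×)²; places V = {2, 3, 5, 7, 11, 13, 17, ∞}.
(a,b)_11: α=1, u≡5; β=1, v≡2 (mod 11); (5|11)=+1, (2|11)=-1; sign (−1)^1·+1^1·-1^1 = +1.
(a,b)_17: α=1, u≡6; β=1, v≡2 (mod 17); (6|17)=-1, (2|17)=+1; sign (−1)^0·-1^1·+1^1 = -1.
(a,b)_5: α=1, u≡2; β=0, v≡4 (mod 5); (2|5)=-1, (4|5)=+1; sign (−1)^0·-1^0·+1^1 = +1.
(a,b)_2: α=8, β=-1; u≡3, v≡5 (mod 8); ε(u)ε(v)=1·0, αω(v)=8·1, βω(u)=-1·1; sum ≡ 1  ⇒  -1.
(a,b)_7: α=1, u≡1; β=-2, v≡3 (mod 7); (1|7)=+1, (3|7)=-1; sign (−1)^0·+1^-2·-1^1 = -1.
(a,b)_3: α=4, u≡1; β=7, v≡2 (mod 3); (1|3)=+1, (2|3)=-1; sign (−1)^0·+1^7·-1^4 = +1.
(a,b)_13: α=-1, u≡7; β=1, v≡4 (mod 13); (7|13)=-1, (4|13)=+1; sign (−1)^0·-1^1·+1^-1 = -1.
(a,b)_∞: sgn(-85085)=−, sgn(14586)=+, so +1.
Ram(-85085, 14586) = {2, 7, 13, 17}; no ℚ_2-point on the conic.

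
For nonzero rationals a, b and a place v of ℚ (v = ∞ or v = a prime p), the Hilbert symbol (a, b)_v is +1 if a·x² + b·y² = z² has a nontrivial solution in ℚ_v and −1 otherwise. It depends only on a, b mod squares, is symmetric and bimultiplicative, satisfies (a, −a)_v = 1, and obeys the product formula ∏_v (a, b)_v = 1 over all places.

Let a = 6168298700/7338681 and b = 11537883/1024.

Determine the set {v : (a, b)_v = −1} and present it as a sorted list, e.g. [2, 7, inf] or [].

[2, 19]

(a, b) ≡ (323, 323) mod (ℚ^×)²; places V = {2, 3, 5, 7, 17, 19, 23, 43, ∞}.
(a,b)_7: α=-2, u≡1; β=2, v≡4 (mod 7); (1|7)=+1, (4|7)=+1; sign (−1)^0·+1^2·+1^-2 = +1.
(a,b)_43: α=-2, u≡33; β=0, v≡33 (mod 43); (33|43)=-1, (33|43)=-1; sign (−1)^0·-1^0·-1^-2 = +1.
(a,b)_23: α=2, u≡18; β=0, v≡4 (mod 23); (18|23)=+1, (4|23)=+1; sign (−1)^0·+1^0·+1^2 = +1.
(a,b)_3: α=-4, u≡2; β=6, v≡2 (mod 3); (2|3)=-1, (2|3)=-1; sign (−1)^0·-1^6·-1^-4 = +1.
(a,b)_2: α=2, β=-10; u≡3, v≡3 (mod 8); ε(u)ε(v)=1·1, αω(v)=2·1, βω(u)=-10·1; sum ≡ 1  ⇒  -1.
(a,b)_∞: sgn(323)=+, sgn(323)=+, so +1.
(a,b)_19: α=3, u≡7; β=1, v≡1 (mod 19); (7|19)=+1, (1|19)=+1; sign (−1)^1·+1^1·+1^3 = -1.
(a,b)_17: α=1, u≡1; β=1, v≡2 (mod 17); (1|17)=+1, (2|17)=+1; sign (−1)^0·+1^1·+1^1 = +1.
(a,b)_5: α=2, u≡3; β=0, v≡2 (mod 5); (3|5)=-1, (2|5)=-1; sign (−1)^0·-1^0·-1^2 = +1.
(323, 323 / ℚ) ramifies at {2, 19}: a division algebra.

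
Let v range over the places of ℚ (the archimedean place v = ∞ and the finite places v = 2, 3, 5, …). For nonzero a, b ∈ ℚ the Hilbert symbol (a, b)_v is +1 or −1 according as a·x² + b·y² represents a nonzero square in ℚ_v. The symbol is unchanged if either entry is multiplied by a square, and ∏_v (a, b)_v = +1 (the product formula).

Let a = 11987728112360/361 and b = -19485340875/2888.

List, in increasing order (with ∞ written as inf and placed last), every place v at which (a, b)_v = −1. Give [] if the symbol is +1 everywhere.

(a, b) ≡ (10010, -70) mod (ℚ^×)²; places V = {2, 3, 5, 7, 11, 13, 19, ∞}.
(a,b)_7: α=1, u≡2; β=1, v≡2 (mod 7); (2|7)=+1, (2|7)=+1; sign (−1)^1·+1^1·+1^1 = -1.
(a,b)_2: α=3, β=-3; u≡5, v≡5 (mod 8); ε(u)ε(v)=0·0, αω(v)=3·1, βω(u)=-3·1; sum ≡ 0  ⇒  +1.
(a,b)_19: α=-2, u≡5; β=-2, v≡1 (mod 19); (5|19)=+1, (1|19)=+1; sign (−1)^0·+1^-2·+1^-2 = +1.
(a,b)_∞: sgn(10010)=+, sgn(-70)=−, so +1.
(a,b)_13: α=3, u≡4; β=2, v≡11 (mod 13); (4|13)=+1, (11|13)=-1; sign (−1)^0·+1^2·-1^3 = -1.
(a,b)_3: α=0, u≡2; β=2, v≡2 (mod 3); (2|3)=-1, (2|3)=-1; sign (−1)^0·-1^2·-1^0 = +1.
(a,b)_11: α=7, u≡2; β=4, v≡8 (mod 11); (2|11)=-1, (8|11)=-1; sign (−1)^0·-1^4·-1^7 = -1.
(a,b)_5: α=1, u≡2; β=3, v≡1 (mod 5); (2|5)=-1, (1|5)=+1; sign (−1)^0·-1^3·+1^1 = -1.
(10010, -70 / ℚ) ramifies at {5, 7, 11, 13}: a division algebra.

[5, 7, 11, 13]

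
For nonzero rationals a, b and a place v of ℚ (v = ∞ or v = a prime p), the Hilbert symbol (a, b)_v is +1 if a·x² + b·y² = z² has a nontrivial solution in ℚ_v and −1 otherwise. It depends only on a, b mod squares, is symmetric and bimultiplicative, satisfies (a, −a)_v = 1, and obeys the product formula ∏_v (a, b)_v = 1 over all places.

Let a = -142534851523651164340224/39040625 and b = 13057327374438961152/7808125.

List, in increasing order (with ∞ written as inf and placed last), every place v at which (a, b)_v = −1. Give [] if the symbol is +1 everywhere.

Mod squares: a ≡ -31870410, b ≡ 429. Check v ∈ {∞, 2, 3, 5, 7, 11, 13, 17, 19, 23, 31}.
v=∞: -31870410 < 0 and 429 > 0  ⇒  (a,b)_∞ = +1.
v=5: a=5^-5·(≡2), b=5^-4·(≡4) mod 5; (2|5)=-1, (4|5)=+1; (−1)^{-5·-4·2}·(-1)^-4·(+1)^-5 = +1.
v=19: a=19^3·(≡6), b=19^2·(≡17) mod 19; (6|19)=+1, (17|19)=+1; (−1)^{3·2·9}·(+1)^2·(+1)^3 = +1.
v=31: a=31^-2·(≡28), b=31^-2·(≡6) mod 31; (28|31)=+1, (6|31)=-1; (−1)^{-2·-2·15}·(+1)^-2·(-1)^-2 = +1.
v=11: a=11^1·(≡6), b=11^1·(≡2) mod 11; (6|11)=-1, (2|11)=-1; (−1)^{1·1·5}·(-1)^1·(-1)^1 = -1.
v=23: a=23^3·(≡10), b=23^2·(≡19) mod 23; (10|23)=-1, (19|23)=-1; (−1)^{3·2·11}·(-1)^2·(-1)^3 = -1.
v=2: v_2(a)=15, v_2(b)=12; units ≡ 3, 5 (mod 8); ε·ε+αω+βω = 1·0+15·1+12·1 ≡ 1  ⇒  (a,b)_2 = -1.
v=13: a=13^-1·(≡4), b=13^-1·(≡7) mod 13; (4|13)=+1, (7|13)=-1; (−1)^{-1·-1·6}·(+1)^-1·(-1)^-1 = -1.
v=17: a=17^3·(≡16), b=17^2·(≡9) mod 17; (16|17)=+1, (9|17)=+1; (−1)^{3·2·8}·(+1)^2·(+1)^3 = +1.
v=3: a=3^9·(≡1), b=3^7·(≡2) mod 3; (1|3)=+1, (2|3)=-1; (−1)^{9·7·1}·(+1)^7·(-1)^9 = +1.
v=7: a=7^2·(≡4), b=7^4·(≡2) mod 7; (4|7)=+1, (2|7)=+1; (−1)^{2·4·3}·(+1)^4·(+1)^2 = +1.
(-31870410, 429 / ℚ) ramifies at {2, 11, 13, 23}: a division algebra.

[2, 11, 13, 23]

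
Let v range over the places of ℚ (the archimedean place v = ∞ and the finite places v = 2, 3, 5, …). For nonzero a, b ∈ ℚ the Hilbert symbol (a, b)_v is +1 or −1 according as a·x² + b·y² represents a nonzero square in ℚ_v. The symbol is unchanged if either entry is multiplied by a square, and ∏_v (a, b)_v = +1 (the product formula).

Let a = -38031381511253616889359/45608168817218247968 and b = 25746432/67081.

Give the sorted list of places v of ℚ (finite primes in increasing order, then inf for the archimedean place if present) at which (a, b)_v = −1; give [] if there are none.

Mod squares: a ≡ -1102, b ≡ 87. Check v ∈ {∞, 2, 3, 7, 11, 13, 17, 19, 29, 31, 37}.
v=31: a=31^2·(≡14), b=31^0·(≡20) mod 31; (14|31)=+1, (20|31)=+1; (−1)^{2·0·15}·(+1)^0·(+1)^2 = +1.
v=7: a=7^-4·(≡1), b=7^-2·(≡3) mod 7; (1|7)=+1, (3|7)=-1; (−1)^{-4·-2·3}·(+1)^-2·(-1)^-4 = +1.
v=37: a=37^-8·(≡8), b=37^-2·(≡17) mod 37; (8|37)=-1, (17|37)=-1; (−1)^{-8·-2·18}·(-1)^-2·(-1)^-8 = +1.
v=13: a=13^-2·(≡1), b=13^0·(≡10) mod 13; (1|13)=+1, (10|13)=+1; (−1)^{-2·0·6}·(+1)^0·(+1)^-2 = +1.
v=11: a=11^2·(≡4), b=11^0·(≡10) mod 11; (4|11)=+1, (10|11)=-1; (−1)^{2·0·5}·(+1)^0·(-1)^2 = +1.
v=3: a=3^4·(≡2), b=3^1·(≡2) mod 3; (2|3)=-1, (2|3)=-1; (−1)^{4·1·1}·(-1)^1·(-1)^4 = -1.
v=∞: -1102 < 0 and 87 > 0  ⇒  (a,b)_∞ = +1.
v=19: a=19^3·(≡14), b=19^0·(≡11) mod 19; (14|19)=-1, (11|19)=+1; (−1)^{3·0·9}·(-1)^0·(+1)^3 = +1.
v=17: a=17^6·(≡7), b=17^2·(≡9) mod 17; (7|17)=-1, (9|17)=+1; (−1)^{6·2·8}·(-1)^2·(+1)^6 = +1.
v=29: a=29^3·(≡28), b=29^1·(≡15) mod 29; (28|29)=+1, (15|29)=-1; (−1)^{3·1·14}·(+1)^1·(-1)^3 = -1.
v=2: v_2(a)=-5, v_2(b)=10; units ≡ 1, 7 (mod 8); ε·ε+αω+βω = 0·1+-5·0+10·0 ≡ 0  ⇒  (a,b)_2 = +1.
|Ram(-1102, 87)| = 2, even; anisotropic at {3, 29}.

[3, 29]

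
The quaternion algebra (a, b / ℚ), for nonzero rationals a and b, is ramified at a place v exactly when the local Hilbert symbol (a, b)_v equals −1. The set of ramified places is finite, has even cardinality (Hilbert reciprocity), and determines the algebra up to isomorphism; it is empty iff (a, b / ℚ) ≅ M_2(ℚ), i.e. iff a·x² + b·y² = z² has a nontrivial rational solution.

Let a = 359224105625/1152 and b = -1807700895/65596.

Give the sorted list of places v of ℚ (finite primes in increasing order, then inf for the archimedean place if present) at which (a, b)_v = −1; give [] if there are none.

[5, 7, 11, 23]

(a, b) ≡ (3184258, -1705) mod (ℚ^×)²; places V = {2, 3, 5, 7, 11, 13, 19, 23, 29, 31, ∞}.
(a,b)_31: α=1, u≡26; β=-1, v≡19 (mod 31); (26|31)=-1, (19|31)=+1; sign (−1)^1·-1^-1·+1^1 = +1.
(a,b)_3: α=-2, u≡1; β=4, v≡2 (mod 3); (1|3)=+1, (2|3)=-1; sign (−1)^0·+1^4·-1^-2 = +1.
(a,b)_19: α=2, u≡15; β=0, v≡11 (mod 19); (15|19)=-1, (11|19)=+1; sign (−1)^0·-1^0·+1^2 = +1.
(a,b)_29: α=1, u≡12; β=0, v≡9 (mod 29); (12|29)=-1, (9|29)=+1; sign (−1)^0·-1^0·+1^1 = +1.
(a,b)_7: α=1, u≡6; β=4, v≡3 (mod 7); (6|7)=-1, (3|7)=-1; sign (−1)^0·-1^4·-1^1 = -1.
(a,b)_2: α=-7, β=-2; u≡1, v≡7 (mod 8); ε(u)ε(v)=0·1, αω(v)=-7·0, βω(u)=-2·0; sum ≡ 0  ⇒  +1.
(a,b)_13: α=0, u≡1; β=2, v≡8 (mod 13); (1|13)=+1, (8|13)=-1; sign (−1)^0·+1^2·-1^0 = +1.
(a,b)_5: α=4, u≡2; β=1, v≡1 (mod 5); (2|5)=-1, (1|5)=+1; sign (−1)^0·-1^1·+1^4 = -1.
(a,b)_11: α=1, u≡6; β=1, v≡8 (mod 11); (6|11)=-1, (8|11)=-1; sign (−1)^1·-1^1·-1^1 = -1.
(a,b)_∞: sgn(3184258)=+, sgn(-1705)=−, so +1.
(a,b)_23: α=1, u≡6; β=-2, v≡10 (mod 23); (6|23)=+1, (10|23)=-1; sign (−1)^0·+1^-2·-1^1 = -1.
Ram(3184258, -1705) = {5, 7, 11, 23}; no ℚ_5-point on the conic.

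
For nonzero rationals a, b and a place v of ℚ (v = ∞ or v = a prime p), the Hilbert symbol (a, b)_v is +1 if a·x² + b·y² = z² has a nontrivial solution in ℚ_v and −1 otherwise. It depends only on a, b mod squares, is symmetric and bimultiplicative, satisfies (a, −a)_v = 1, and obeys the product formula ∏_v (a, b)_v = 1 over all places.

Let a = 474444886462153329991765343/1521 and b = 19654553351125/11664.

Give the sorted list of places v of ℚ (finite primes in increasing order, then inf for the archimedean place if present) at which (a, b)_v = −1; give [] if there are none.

(a, b) ≡ (113183, 14245) mod (ℚ^×)²; places V = {2, 3, 5, 7, 11, 13, 17, 19, 23, 37, ∞}.
(a,b)_37: α=3, u≡30; β=1, v≡15 (mod 37); (30|37)=+1, (15|37)=-1; sign (−1)^0·+1^1·-1^3 = -1.
(a,b)_19: α=5, u≡8; β=2, v≡10 (mod 19); (8|19)=-1, (10|19)=-1; sign (−1)^0·-1^2·-1^5 = -1.
(a,b)_13: α=-2, u≡6; β=0, v≡10 (mod 13); (6|13)=-1, (10|13)=+1; sign (−1)^0·-1^0·+1^-2 = +1.
(a,b)_∞: sgn(113183)=+, sgn(14245)=+, so +1.
(a,b)_7: α=5, u≡3; β=1, v≡5 (mod 7); (3|7)=-1, (5|7)=-1; sign (−1)^1·-1^1·-1^5 = -1.
(a,b)_5: α=0, u≡3; β=3, v≡1 (mod 5); (3|5)=-1, (1|5)=+1; sign (−1)^0·-1^3·+1^0 = -1.
(a,b)_23: α=5, u≡17; β=2, v≡13 (mod 23); (17|23)=-1, (13|23)=+1; sign (−1)^0·-1^2·+1^5 = +1.
(a,b)_11: α=2, u≡9; β=1, v≡8 (mod 11); (9|11)=+1, (8|11)=-1; sign (−1)^0·+1^1·-1^2 = +1.
(a,b)_17: α=2, u≡6; β=2, v≡2 (mod 17); (6|17)=-1, (2|17)=+1; sign (−1)^0·-1^2·+1^2 = +1.
(a,b)_3: α=-2, u≡2; β=-6, v≡1 (mod 3); (2|3)=-1, (1|3)=+1; sign (−1)^0·-1^-6·+1^-2 = +1.
(a,b)_2: α=0, β=-4; u≡7, v≡5 (mod 8); ε(u)ε(v)=1·0, αω(v)=0·1, βω(u)=-4·0; sum ≡ 0  ⇒  +1.
Ram(113183, 14245) = {5, 7, 19, 37}; no ℚ_5-point on the conic.

[5, 7, 19, 37]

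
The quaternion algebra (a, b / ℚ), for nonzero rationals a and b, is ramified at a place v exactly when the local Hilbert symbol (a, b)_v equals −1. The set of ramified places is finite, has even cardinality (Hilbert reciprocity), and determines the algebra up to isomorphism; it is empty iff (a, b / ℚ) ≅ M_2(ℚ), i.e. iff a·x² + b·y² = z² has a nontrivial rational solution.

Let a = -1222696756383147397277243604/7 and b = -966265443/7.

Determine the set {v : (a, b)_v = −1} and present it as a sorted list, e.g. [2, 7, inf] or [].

[7, 11, 13, inf]

(a, b) ≡ (-13560547, -54901) mod (ℚ^×)²; places V = {2, 3, 7, 11, 13, 19, 23, 31, ∞}.
(a,b)_11: α=3, u≡5; β=1, v≡5 (mod 11); (5|11)=+1, (5|11)=+1; sign (−1)^1·+1^1·+1^3 = -1.
(a,b)_23: α=3, u≡3; β=1, v≡14 (mod 23); (3|23)=+1, (14|23)=-1; sign (−1)^1·+1^1·-1^3 = +1.
(a,b)_13: α=7, u≡9; β=2, v≡5 (mod 13); (9|13)=+1, (5|13)=-1; sign (−1)^0·+1^2·-1^7 = -1.
(a,b)_2: α=2, β=0; u≡5, v≡3 (mod 8); ε(u)ε(v)=0·1, αω(v)=2·1, βω(u)=0·1; sum ≡ 0  ⇒  +1.
(a,b)_∞: sgn(-13560547)=−, sgn(-54901)=−, so -1.
(a,b)_3: α=12, u≡2; β=6, v≡2 (mod 3); (2|3)=-1, (2|3)=-1; sign (−1)^0·-1^6·-1^12 = +1.
(a,b)_31: α=3, u≡20; β=1, v≡26 (mod 31); (20|31)=+1, (26|31)=-1; sign (−1)^1·+1^1·-1^3 = +1.
(a,b)_19: α=1, u≡3; β=0, v≡11 (mod 19); (3|19)=-1, (11|19)=+1; sign (−1)^0·-1^0·+1^1 = +1.
(a,b)_7: α=-1, u≡1; β=-1, v≡4 (mod 7); (1|7)=+1, (4|7)=+1; sign (−1)^1·+1^-1·+1^-1 = -1.
(-13560547, -54901 / ℚ) ramifies at {7, 11, 13, ∞}: a division algebra.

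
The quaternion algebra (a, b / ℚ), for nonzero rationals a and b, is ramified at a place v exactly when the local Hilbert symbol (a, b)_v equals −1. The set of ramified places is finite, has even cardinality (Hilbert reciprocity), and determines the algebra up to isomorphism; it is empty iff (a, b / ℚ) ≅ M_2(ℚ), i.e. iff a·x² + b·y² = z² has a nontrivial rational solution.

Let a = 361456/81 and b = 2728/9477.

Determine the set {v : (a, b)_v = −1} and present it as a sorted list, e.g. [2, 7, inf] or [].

(a, b) ≡ (22591, 8866) mod (ℚ^×)²; places V = {2, 3, 11, 13, 19, 29, 31, 41, ∞}.
(a,b)_13: α=0, u≡10; β=-1, v≡11 (mod 13); (10|13)=+1, (11|13)=-1; sign (−1)^0·+1^-1·-1^0 = +1.
(a,b)_∞: sgn(22591)=+, sgn(8866)=+, so +1.
(a,b)_11: α=0, u≡10; β=1, v≡1 (mod 11); (10|11)=-1, (1|11)=+1; sign (−1)^0·-1^1·+1^0 = -1.
(a,b)_2: α=4, β=3; u≡7, v≡1 (mod 8); ε(u)ε(v)=1·0, αω(v)=4·0, βω(u)=3·0; sum ≡ 0  ⇒  +1.
(a,b)_29: α=1, u≡1; β=0, v≡19 (mod 29); (1|29)=+1, (19|29)=-1; sign (−1)^0·+1^0·-1^1 = -1.
(a,b)_31: α=0, u≡21; β=1, v≡4 (mod 31); (21|31)=-1, (4|31)=+1; sign (−1)^0·-1^1·+1^0 = -1.
(a,b)_3: α=-4, u≡1; β=-6, v≡1 (mod 3); (1|3)=+1, (1|3)=+1; sign (−1)^0·+1^-6·+1^-4 = +1.
(a,b)_19: α=1, u≡1; β=0, v≡2 (mod 19); (1|19)=+1, (2|19)=-1; sign (−1)^0·+1^0·-1^1 = -1.
(a,b)_41: α=1, u≡40; β=0, v≡31 (mod 41); (40|41)=+1, (31|41)=+1; sign (−1)^0·+1^0·+1^1 = +1.
|Ram(22591, 8866)| = 4, even; anisotropic at {11, 19, 29, 31}.

[11, 19, 29, 31]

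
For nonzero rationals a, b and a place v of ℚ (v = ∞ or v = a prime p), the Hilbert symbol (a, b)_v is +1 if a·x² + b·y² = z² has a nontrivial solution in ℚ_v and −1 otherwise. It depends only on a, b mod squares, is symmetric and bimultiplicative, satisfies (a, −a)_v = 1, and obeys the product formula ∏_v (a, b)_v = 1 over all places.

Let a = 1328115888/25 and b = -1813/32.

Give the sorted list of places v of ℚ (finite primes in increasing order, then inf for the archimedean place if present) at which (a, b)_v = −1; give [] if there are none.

[17, 43]

(a, b) ≡ (9223027, -74) mod (ℚ^×)²; places V = {2, 3, 5, 7, 11, 17, 31, 37, 43, ∞}.
(a,b)_17: α=1, u≡10; β=0, v≡14 (mod 17); (10|17)=-1, (14|17)=-1; sign (−1)^0·-1^0·-1^1 = -1.
(a,b)_5: α=-2, u≡3; β=0, v≡1 (mod 5); (3|5)=-1, (1|5)=+1; sign (−1)^0·-1^0·+1^-2 = +1.
(a,b)_11: α=1, u≡5; β=0, v≡9 (mod 11); (5|11)=+1, (9|11)=+1; sign (−1)^0·+1^0·+1^1 = +1.
(a,b)_∞: sgn(9223027)=+, sgn(-74)=−, so +1.
(a,b)_37: α=1, u≡13; β=1, v≡32 (mod 37); (13|37)=-1, (32|37)=-1; sign (−1)^0·-1^1·-1^1 = +1.
(a,b)_7: α=0, u≡2; β=2, v≡3 (mod 7); (2|7)=+1, (3|7)=-1; sign (−1)^0·+1^2·-1^0 = +1.
(a,b)_31: α=1, u≡8; β=0, v≡16 (mod 31); (8|31)=+1, (16|31)=+1; sign (−1)^0·+1^0·+1^1 = +1.
(a,b)_43: α=1, u≡3; β=0, v≡28 (mod 43); (3|43)=-1, (28|43)=-1; sign (−1)^0·-1^0·-1^1 = -1.
(a,b)_3: α=2, u≡1; β=0, v≡1 (mod 3); (1|3)=+1, (1|3)=+1; sign (−1)^0·+1^0·+1^2 = +1.
(a,b)_2: α=4, β=-5; u≡3, v≡3 (mod 8); ε(u)ε(v)=1·1, αω(v)=4·1, βω(u)=-5·1; sum ≡ 0  ⇒  +1.
|Ram(9223027, -74)| = 2, even; anisotropic at {17, 43}.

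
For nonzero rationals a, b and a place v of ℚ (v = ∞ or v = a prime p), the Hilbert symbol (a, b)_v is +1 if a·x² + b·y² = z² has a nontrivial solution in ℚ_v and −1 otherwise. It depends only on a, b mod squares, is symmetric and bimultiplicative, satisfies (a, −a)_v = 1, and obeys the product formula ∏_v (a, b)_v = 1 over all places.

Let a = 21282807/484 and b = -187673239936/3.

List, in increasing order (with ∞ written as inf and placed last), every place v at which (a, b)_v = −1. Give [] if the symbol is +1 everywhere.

Mod squares: a ≡ 434343, b ≡ -52054338. Check v ∈ {∞, 2, 3, 7, 11, 13, 19, 37, 41, 43}.
v=37: a=37^1·(≡3), b=37^1·(≡31) mod 37; (3|37)=+1, (31|37)=-1; (−1)^{1·1·18}·(+1)^1·(-1)^1 = -1.
v=11: a=11^-2·(≡10), b=11^0·(≡9) mod 11; (10|11)=-1, (9|11)=+1; (−1)^{-2·0·5}·(-1)^0·(+1)^-2 = +1.
v=∞: 434343 > 0 and -52054338 < 0  ⇒  (a,b)_∞ = +1.
v=43: a=43^1·(≡33), b=43^1·(≡38) mod 43; (33|43)=-1, (38|43)=+1; (−1)^{1·1·21}·(-1)^1·(+1)^1 = +1.
v=3: a=3^1·(≡1), b=3^-1·(≡2) mod 3; (1|3)=+1, (2|3)=-1; (−1)^{1·-1·1}·(+1)^-1·(-1)^1 = +1.
v=19: a=19^0·(≡10), b=19^1·(≡8) mod 19; (10|19)=-1, (8|19)=-1; (−1)^{0·1·9}·(-1)^1·(-1)^0 = -1.
v=13: a=13^1·(≡12), b=13^2·(≡7) mod 13; (12|13)=+1, (7|13)=-1; (−1)^{1·2·6}·(+1)^2·(-1)^1 = -1.
v=7: a=7^3·(≡1), b=7^1·(≡2) mod 7; (1|7)=+1, (2|7)=+1; (−1)^{3·1·3}·(+1)^1·(+1)^3 = -1.
v=41: a=41^0·(≡11), b=41^1·(≡38) mod 41; (11|41)=-1, (38|41)=-1; (−1)^{0·1·20}·(-1)^1·(-1)^0 = -1.
v=2: v_2(a)=-2, v_2(b)=7; units ≡ 7, 7 (mod 8); ε·ε+αω+βω = 1·1+-2·0+7·0 ≡ 1  ⇒  (a,b)_2 = -1.
|Ram(434343, -52054338)| = 6, even; anisotropic at {2, 7, 13, 19, 37, 41}.

[2, 7, 13, 19, 37, 41]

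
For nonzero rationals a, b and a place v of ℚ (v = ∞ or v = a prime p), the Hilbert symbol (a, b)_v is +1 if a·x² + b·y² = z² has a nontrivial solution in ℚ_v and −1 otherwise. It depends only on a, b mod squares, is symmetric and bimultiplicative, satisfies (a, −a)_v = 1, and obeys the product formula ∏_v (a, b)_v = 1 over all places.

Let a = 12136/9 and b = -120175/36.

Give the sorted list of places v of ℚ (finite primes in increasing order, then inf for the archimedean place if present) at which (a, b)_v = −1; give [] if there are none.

[19, 23]

(a, b) ≡ (3034, -4807) mod (ℚ^×)²; places V = {2, 3, 5, 11, 19, 23, 37, 41, ∞}.
(a,b)_19: α=0, u≡10; β=1, v≡18 (mod 19); (10|19)=-1, (18|19)=-1; sign (−1)^0·-1^1·-1^0 = -1.
(a,b)_∞: sgn(3034)=+, sgn(-4807)=−, so +1.
(a,b)_3: α=-2, u≡1; β=-2, v≡2 (mod 3); (1|3)=+1, (2|3)=-1; sign (−1)^0·+1^-2·-1^-2 = +1.
(a,b)_37: α=1, u≡20; β=0, v≡36 (mod 37); (20|37)=-1, (36|37)=+1; sign (−1)^0·-1^0·+1^1 = +1.
(a,b)_2: α=3, β=-2; u≡5, v≡1 (mod 8); ε(u)ε(v)=0·0, αω(v)=3·0, βω(u)=-2·1; sum ≡ 0  ⇒  +1.
(a,b)_23: α=0, u≡17; β=1, v≡5 (mod 23); (17|23)=-1, (5|23)=-1; sign (−1)^0·-1^1·-1^0 = -1.
(a,b)_5: α=0, u≡4; β=2, v≡3 (mod 5); (4|5)=+1, (3|5)=-1; sign (−1)^0·+1^2·-1^0 = +1.
(a,b)_41: α=1, u≡1; β=0, v≡9 (mod 41); (1|41)=+1, (9|41)=+1; sign (−1)^0·+1^0·+1^1 = +1.
(a,b)_11: α=0, u≡4; β=1, v≡3 (mod 11); (4|11)=+1, (3|11)=+1; sign (−1)^0·+1^1·+1^0 = +1.
(3034, -4807 / ℚ) ramifies at {19, 23}: a division algebra.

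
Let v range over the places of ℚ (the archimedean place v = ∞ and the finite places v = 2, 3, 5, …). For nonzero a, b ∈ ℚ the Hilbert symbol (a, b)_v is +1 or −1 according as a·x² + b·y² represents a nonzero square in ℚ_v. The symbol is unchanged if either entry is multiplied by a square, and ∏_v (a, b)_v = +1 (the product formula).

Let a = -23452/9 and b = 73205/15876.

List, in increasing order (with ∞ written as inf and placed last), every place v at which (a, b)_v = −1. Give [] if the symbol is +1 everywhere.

(a, b) ≡ (-5863, 5) mod (ℚ^×)²; places V = {2, 3, 5, 7, 11, 13, 41, ∞}.
(a,b)_41: α=1, u≡23; β=0, v≡25 (mod 41); (23|41)=+1, (25|41)=+1; sign (−1)^0·+1^0·+1^1 = +1.
(a,b)_7: α=0, u≡6; β=-2, v≡3 (mod 7); (6|7)=-1, (3|7)=-1; sign (−1)^0·-1^-2·-1^0 = +1.
(a,b)_13: α=1, u≡9; β=0, v≡5 (mod 13); (9|13)=+1, (5|13)=-1; sign (−1)^0·+1^0·-1^1 = -1.
(a,b)_5: α=0, u≡2; β=1, v≡1 (mod 5); (2|5)=-1, (1|5)=+1; sign (−1)^0·-1^1·+1^0 = -1.
(a,b)_2: α=2, β=-2; u≡1, v≡5 (mod 8); ε(u)ε(v)=0·0, αω(v)=2·1, βω(u)=-2·0; sum ≡ 0  ⇒  +1.
(a,b)_11: α=1, u≡10; β=4, v≡9 (mod 11); (10|11)=-1, (9|11)=+1; sign (−1)^0·-1^4·+1^1 = +1.
(a,b)_3: α=-2, u≡2; β=-4, v≡2 (mod 3); (2|3)=-1, (2|3)=-1; sign (−1)^0·-1^-4·-1^-2 = +1.
(a,b)_∞: sgn(-5863)=−, sgn(5)=+, so +1.
(-5863, 5 / ℚ) ramifies at {5, 13}: a division algebra.

[5, 13]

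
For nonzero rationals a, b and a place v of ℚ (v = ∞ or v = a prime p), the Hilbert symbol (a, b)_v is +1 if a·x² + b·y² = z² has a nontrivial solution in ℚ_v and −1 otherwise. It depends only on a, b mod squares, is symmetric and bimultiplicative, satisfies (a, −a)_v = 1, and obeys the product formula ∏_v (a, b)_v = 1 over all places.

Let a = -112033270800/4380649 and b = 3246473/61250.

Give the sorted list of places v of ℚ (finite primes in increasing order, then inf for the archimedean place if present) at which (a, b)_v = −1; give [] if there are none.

[]

(a, b) ≡ (-17, 34) mod (ℚ^×)²; places V = {2, 3, 5, 7, 11, 13, 17, 19, 23, 41, ∞}.
(a,b)_23: α=-2, u≡2; β=2, v≡19 (mod 23); (2|23)=+1, (19|23)=-1; sign (−1)^0·+1^2·-1^-2 = +1.
(a,b)_2: α=4, β=-1; u≡7, v≡1 (mod 8); ε(u)ε(v)=1·0, αω(v)=4·0, βω(u)=-1·0; sum ≡ 0  ⇒  +1.
(a,b)_41: α=2, u≡3; β=0, v≡28 (mod 41); (3|41)=-1, (28|41)=-1; sign (−1)^0·-1^0·-1^2 = +1.
(a,b)_∞: sgn(-17)=−, sgn(34)=+, so +1.
(a,b)_11: α=2, u≡3; β=0, v≡5 (mod 11); (3|11)=+1, (5|11)=+1; sign (−1)^0·+1^0·+1^2 = +1.
(a,b)_7: α=-2, u≡1; β=-2, v≡5 (mod 7); (1|7)=+1, (5|7)=-1; sign (−1)^0·+1^-2·-1^-2 = +1.
(a,b)_17: α=1, u≡15; β=1, v≡9 (mod 17); (15|17)=+1, (9|17)=+1; sign (−1)^0·+1^1·+1^1 = +1.
(a,b)_3: α=4, u≡1; β=0, v≡1 (mod 3); (1|3)=+1, (1|3)=+1; sign (−1)^0·+1^0·+1^4 = +1.
(a,b)_19: α=0, u≡13; β=2, v≡18 (mod 19); (13|19)=-1, (18|19)=-1; sign (−1)^0·-1^2·-1^0 = +1.
(a,b)_13: α=-2, u≡9; β=0, v≡5 (mod 13); (9|13)=+1, (5|13)=-1; sign (−1)^0·+1^0·-1^-2 = +1.
(a,b)_5: α=2, u≡2; β=-4, v≡1 (mod 5); (2|5)=-1, (1|5)=+1; sign (−1)^0·-1^-4·+1^2 = +1.
Ram(a, b) = ∅: the form -17·x² + 34·y² − z² is isotropic over every ℚ_v, so by Hasse–Minkowski it is isotropic over ℚ.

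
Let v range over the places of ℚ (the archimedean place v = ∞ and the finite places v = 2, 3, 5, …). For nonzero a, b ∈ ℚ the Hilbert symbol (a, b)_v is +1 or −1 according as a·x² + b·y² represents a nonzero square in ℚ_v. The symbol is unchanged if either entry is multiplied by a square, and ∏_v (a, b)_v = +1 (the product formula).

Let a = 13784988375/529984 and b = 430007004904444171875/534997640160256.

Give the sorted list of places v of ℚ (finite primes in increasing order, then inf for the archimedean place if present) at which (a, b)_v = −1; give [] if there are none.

(a, b) ≡ (15, 187) mod (ℚ^×)²; places V = {2, 3, 5, 7, 11, 13, 17, 43, 47, ∞}.
(a,b)_47: α=2, u≡35; β=-2, v≡19 (mod 47); (35|47)=-1, (19|47)=-1; sign (−1)^0·-1^-2·-1^2 = +1.
(a,b)_3: α=3, u≡2; β=16, v≡1 (mod 3); (2|3)=-1, (1|3)=+1; sign (−1)^0·-1^16·+1^3 = +1.
(a,b)_5: α=3, u≡3; β=6, v≡2 (mod 5); (3|5)=-1, (2|5)=-1; sign (−1)^0·-1^6·-1^3 = -1.
(a,b)_7: α=-2, u≡4; β=-2, v≡6 (mod 7); (4|7)=+1, (6|7)=-1; sign (−1)^0·+1^-2·-1^-2 = +1.
(a,b)_11: α=0, u≡1; β=1, v≡10 (mod 11); (1|11)=+1, (10|11)=-1; sign (−1)^0·+1^1·-1^0 = +1.
(a,b)_2: α=-6, β=-10; u≡7, v≡3 (mod 8); ε(u)ε(v)=1·1, αω(v)=-6·1, βω(u)=-10·0; sum ≡ 1  ⇒  -1.
(a,b)_17: α=0, u≡4; β=1, v≡7 (mod 17); (4|17)=+1, (7|17)=-1; sign (−1)^0·+1^1·-1^0 = +1.
(a,b)_13: α=-2, u≡5; β=-6, v≡2 (mod 13); (5|13)=-1, (2|13)=-1; sign (−1)^0·-1^-6·-1^-2 = +1.
(a,b)_∞: sgn(15)=+, sgn(187)=+, so +1.
(a,b)_43: α=2, u≡23; β=4, v≡36 (mod 43); (23|43)=+1, (36|43)=+1; sign (−1)^0·+1^4·+1^2 = +1.
|Ram(15, 187)| = 2, even; anisotropic at {2, 5}.

[2, 5]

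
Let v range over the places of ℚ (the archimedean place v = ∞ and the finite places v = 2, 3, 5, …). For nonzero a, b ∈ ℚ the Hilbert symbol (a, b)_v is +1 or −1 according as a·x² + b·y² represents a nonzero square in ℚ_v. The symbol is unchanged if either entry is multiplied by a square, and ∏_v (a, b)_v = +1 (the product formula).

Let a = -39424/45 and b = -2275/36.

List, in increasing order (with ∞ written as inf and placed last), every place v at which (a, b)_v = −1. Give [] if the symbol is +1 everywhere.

[2, 7, 11, inf]

(a, b) ≡ (-770, -91) mod (ℚ^×)²; places V = {2, 3, 5, 7, 11, 13, ∞}.
(a,b)_13: α=0, u≡3; β=1, v≡2 (mod 13); (3|13)=+1, (2|13)=-1; sign (−1)^0·+1^1·-1^0 = +1.
(a,b)_5: α=-1, u≡4; β=2, v≡4 (mod 5); (4|5)=+1, (4|5)=+1; sign (−1)^0·+1^2·+1^-1 = +1.
(a,b)_2: α=9, β=-2; u≡7, v≡5 (mod 8); ε(u)ε(v)=1·0, αω(v)=9·1, βω(u)=-2·0; sum ≡ 1  ⇒  -1.
(a,b)_3: α=-2, u≡1; β=-2, v≡2 (mod 3); (1|3)=+1, (2|3)=-1; sign (−1)^0·+1^-2·-1^-2 = +1.
(a,b)_7: α=1, u≡1; β=1, v≡4 (mod 7); (1|7)=+1, (4|7)=+1; sign (−1)^1·+1^1·+1^1 = -1.
(a,b)_∞: sgn(-770)=−, sgn(-91)=−, so -1.
(a,b)_11: α=1, u≡2; β=0, v≡8 (mod 11); (2|11)=-1, (8|11)=-1; sign (−1)^0·-1^0·-1^1 = -1.
|Ram(-770, -91)| = 4, even; anisotropic at {2, 7, 11, ∞}.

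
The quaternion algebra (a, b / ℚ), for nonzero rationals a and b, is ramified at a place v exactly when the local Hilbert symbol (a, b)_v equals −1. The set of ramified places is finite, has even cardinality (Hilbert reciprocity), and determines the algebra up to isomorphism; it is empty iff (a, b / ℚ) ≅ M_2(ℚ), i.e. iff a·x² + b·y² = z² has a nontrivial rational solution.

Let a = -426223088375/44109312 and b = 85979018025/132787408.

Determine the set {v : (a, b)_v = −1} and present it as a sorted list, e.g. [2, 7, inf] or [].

Mod squares: a ≡ -260130, b ≡ 26013. Check v ∈ {∞, 2, 3, 5, 7, 13, 17, 19, 23, 29, 47}.
v=∞: -260130 < 0 and 26013 > 0  ⇒  (a,b)_∞ = +1.
v=47: a=47^-2·(≡43), b=47^-2·(≡45) mod 47; (43|47)=-1, (45|47)=-1; (−1)^{-2·-2·23}·(-1)^-2·(-1)^-2 = +1.
v=29: a=29^1·(≡13), b=29^1·(≡10) mod 29; (13|29)=+1, (10|29)=-1; (−1)^{1·1·14}·(+1)^1·(-1)^1 = -1.
v=13: a=13^-1·(≡3), b=13^-1·(≡1) mod 13; (3|13)=+1, (1|13)=+1; (−1)^{-1·-1·6}·(+1)^-1·(+1)^-1 = +1.
v=17: a=17^2·(≡8), b=17^-2·(≡6) mod 17; (8|17)=+1, (6|17)=-1; (−1)^{2·-2·8}·(+1)^-2·(-1)^2 = +1.
v=23: a=23^1·(≡1), b=23^3·(≡6) mod 23; (1|23)=+1, (6|23)=+1; (−1)^{1·3·11}·(+1)^3·(+1)^1 = -1.
v=7: a=7^2·(≡1), b=7^0·(≡1) mod 7; (1|7)=+1, (1|7)=+1; (−1)^{2·0·3}·(+1)^0·(+1)^2 = +1.
v=3: a=3^-1·(≡2), b=3^3·(≡1) mod 3; (2|3)=-1, (1|3)=+1; (−1)^{-1·3·1}·(-1)^3·(+1)^-1 = +1.
v=2: v_2(a)=-9, v_2(b)=-4; units ≡ 7, 5 (mod 8); ε·ε+αω+βω = 1·0+-9·1+-4·0 ≡ 1  ⇒  (a,b)_2 = -1.
v=19: a=19^2·(≡15), b=19^2·(≡3) mod 19; (15|19)=-1, (3|19)=-1; (−1)^{2·2·9}·(-1)^2·(-1)^2 = +1.
v=5: a=5^3·(≡4), b=5^2·(≡2) mod 5; (4|5)=+1, (2|5)=-1; (−1)^{3·2·2}·(+1)^2·(-1)^3 = -1.
(-260130, 26013 / ℚ) ramifies at {2, 5, 23, 29}: a division algebra.

[2, 5, 23, 29]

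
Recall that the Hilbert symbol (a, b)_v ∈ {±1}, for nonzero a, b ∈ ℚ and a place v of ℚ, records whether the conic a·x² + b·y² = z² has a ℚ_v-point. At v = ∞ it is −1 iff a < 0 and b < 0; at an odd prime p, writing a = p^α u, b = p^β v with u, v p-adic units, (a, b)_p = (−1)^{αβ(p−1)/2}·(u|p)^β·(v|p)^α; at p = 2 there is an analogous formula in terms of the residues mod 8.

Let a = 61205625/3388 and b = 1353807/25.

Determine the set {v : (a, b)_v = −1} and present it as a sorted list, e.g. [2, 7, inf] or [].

[2, 7, 19, 31]

(a, b) ≡ (8463, 150423) mod (ℚ^×)²; places V = {2, 3, 5, 7, 11, 13, 19, 29, 31, ∞}.
(a,b)_5: α=4, u≡3; β=-2, v≡2 (mod 5); (3|5)=-1, (2|5)=-1; sign (−1)^0·-1^-2·-1^4 = +1.
(a,b)_31: α=1, u≡19; β=0, v≡30 (mod 31); (19|31)=+1, (30|31)=-1; sign (−1)^0·+1^0·-1^1 = -1.
(a,b)_7: α=-1, u≡5; β=1, v≡3 (mod 7); (5|7)=-1, (3|7)=-1; sign (−1)^1·-1^1·-1^-1 = -1.
(a,b)_11: α=-2, u≡5; β=0, v≡5 (mod 11); (5|11)=+1, (5|11)=+1; sign (−1)^0·+1^0·+1^-2 = +1.
(a,b)_3: α=5, u≡1; β=3, v≡2 (mod 3); (1|3)=+1, (2|3)=-1; sign (−1)^1·+1^3·-1^5 = +1.
(a,b)_2: α=-2, β=0; u≡7, v≡7 (mod 8); ε(u)ε(v)=1·1, αω(v)=-2·0, βω(u)=0·0; sum ≡ 1  ⇒  -1.
(a,b)_∞: sgn(8463)=+, sgn(150423)=+, so +1.
(a,b)_19: α=0, u≡18; β=1, v≡10 (mod 19); (18|19)=-1, (10|19)=-1; sign (−1)^0·-1^1·-1^0 = -1.
(a,b)_29: α=0, u≡7; β=1, v≡9 (mod 29); (7|29)=+1, (9|29)=+1; sign (−1)^0·+1^1·+1^0 = +1.
(a,b)_13: α=1, u≡4; β=1, v≡4 (mod 13); (4|13)=+1, (4|13)=+1; sign (−1)^0·+1^1·+1^1 = +1.
|Ram(8463, 150423)| = 4, even; anisotropic at {2, 7, 19, 31}.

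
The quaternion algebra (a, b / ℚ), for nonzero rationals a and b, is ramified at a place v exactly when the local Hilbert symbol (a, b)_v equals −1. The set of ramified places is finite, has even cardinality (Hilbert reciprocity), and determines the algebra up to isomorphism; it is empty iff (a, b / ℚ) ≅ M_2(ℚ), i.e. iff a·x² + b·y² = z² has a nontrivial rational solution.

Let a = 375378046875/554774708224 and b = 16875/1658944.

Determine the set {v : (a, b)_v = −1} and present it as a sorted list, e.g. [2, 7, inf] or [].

[2, 5]

(a, b) ≡ (195, 3) mod (ℚ^×)²; places V = {2, 3, 5, 7, 11, 13, 23, ∞}.
(a,b)_11: α=-2, u≡8; β=0, v≡1 (mod 11); (8|11)=-1, (1|11)=+1; sign (−1)^0·-1^0·+1^-2 = +1.
(a,b)_13: α=3, u≡7; β=0, v≡1 (mod 13); (7|13)=-1, (1|13)=+1; sign (−1)^0·-1^0·+1^3 = +1.
(a,b)_2: α=-14, β=-6; u≡3, v≡3 (mod 8); ε(u)ε(v)=1·1, αω(v)=-14·1, βω(u)=-6·1; sum ≡ 1  ⇒  -1.
(a,b)_7: α=0, u≡3; β=-2, v≡3 (mod 7); (3|7)=-1, (3|7)=-1; sign (−1)^0·-1^-2·-1^0 = +1.
(a,b)_∞: sgn(195)=+, sgn(3)=+, so +1.
(a,b)_3: α=7, u≡2; β=3, v≡1 (mod 3); (2|3)=-1, (1|3)=+1; sign (−1)^1·-1^3·+1^7 = +1.
(a,b)_5: α=7, u≡1; β=4, v≡3 (mod 5); (1|5)=+1, (3|5)=-1; sign (−1)^0·+1^4·-1^7 = -1.
(a,b)_23: α=-4, u≡20; β=-2, v≡2 (mod 23); (20|23)=-1, (2|23)=+1; sign (−1)^0·-1^-2·+1^-4 = +1.
(195, 3 / ℚ) ramifies at {2, 5}: a division algebra.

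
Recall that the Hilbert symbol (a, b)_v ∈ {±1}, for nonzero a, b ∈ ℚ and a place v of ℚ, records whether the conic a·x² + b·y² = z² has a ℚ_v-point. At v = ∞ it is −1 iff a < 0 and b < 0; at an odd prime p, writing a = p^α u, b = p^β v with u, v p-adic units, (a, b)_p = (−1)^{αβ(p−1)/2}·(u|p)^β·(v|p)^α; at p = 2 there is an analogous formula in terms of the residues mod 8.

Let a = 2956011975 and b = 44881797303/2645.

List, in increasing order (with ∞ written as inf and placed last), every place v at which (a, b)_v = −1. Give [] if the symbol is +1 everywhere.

[2, 7]

(a, b) ≡ (31, 35) mod (ℚ^×)²; places V = {2, 3, 5, 7, 23, 31, 41, ∞}.
(a,b)_∞: sgn(31)=+, sgn(35)=+, so +1.
(a,b)_23: α=0, u≡18; β=-2, v≡2 (mod 23); (18|23)=+1, (2|23)=+1; sign (−1)^0·+1^-2·+1^0 = +1.
(a,b)_31: α=3, u≡25; β=2, v≡8 (mod 31); (25|31)=+1, (8|31)=+1; sign (−1)^0·+1^2·+1^3 = +1.
(a,b)_2: α=0, β=0; u≡7, v≡3 (mod 8); ε(u)ε(v)=1·1, αω(v)=0·1, βω(u)=0·0; sum ≡ 1  ⇒  -1.
(a,b)_5: α=2, u≡4; β=-1, v≡2 (mod 5); (4|5)=+1, (2|5)=-1; sign (−1)^0·+1^-1·-1^2 = +1.
(a,b)_7: α=2, u≡5; β=3, v≡6 (mod 7); (5|7)=-1, (6|7)=-1; sign (−1)^0·-1^3·-1^2 = -1.
(a,b)_3: α=4, u≡1; β=4, v≡2 (mod 3); (1|3)=+1, (2|3)=-1; sign (−1)^0·+1^4·-1^4 = +1.
(a,b)_41: α=0, u≡2; β=2, v≡34 (mod 41); (2|41)=+1, (34|41)=-1; sign (−1)^0·+1^2·-1^0 = +1.
|Ram(31, 35)| = 2, even; anisotropic at {2, 7}.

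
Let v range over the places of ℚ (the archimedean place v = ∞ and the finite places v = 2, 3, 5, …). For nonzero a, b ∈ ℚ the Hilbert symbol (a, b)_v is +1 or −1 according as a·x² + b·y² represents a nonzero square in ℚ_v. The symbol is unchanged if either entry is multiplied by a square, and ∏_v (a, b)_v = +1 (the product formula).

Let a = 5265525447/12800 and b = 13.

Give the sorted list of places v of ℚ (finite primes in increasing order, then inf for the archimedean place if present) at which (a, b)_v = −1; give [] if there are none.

Mod squares: a ≡ 294814, b ≡ 13. Check v ∈ {∞, 2, 3, 5, 7, 13, 17, 23, 29}.
v=13: a=13^1·(≡7), b=13^1·(≡1) mod 13; (7|13)=-1, (1|13)=+1; (−1)^{1·1·6}·(-1)^1·(+1)^1 = -1.
v=3: a=3^6·(≡1), b=3^0·(≡1) mod 3; (1|3)=+1, (1|3)=+1; (−1)^{6·0·1}·(+1)^0·(+1)^6 = +1.
v=17: a=17^1·(≡13), b=17^0·(≡13) mod 17; (13|17)=+1, (13|17)=+1; (−1)^{1·0·8}·(+1)^0·(+1)^1 = +1.
v=∞: 294814 > 0 and 13 > 0  ⇒  (a,b)_∞ = +1.
v=7: a=7^2·(≡2), b=7^0·(≡6) mod 7; (2|7)=+1, (6|7)=-1; (−1)^{2·0·3}·(+1)^0·(-1)^2 = +1.
v=29: a=29^1·(≡16), b=29^0·(≡13) mod 29; (16|29)=+1, (13|29)=+1; (−1)^{1·0·14}·(+1)^0·(+1)^1 = +1.
v=5: a=5^-2·(≡1), b=5^0·(≡3) mod 5; (1|5)=+1, (3|5)=-1; (−1)^{-2·0·2}·(+1)^0·(-1)^-2 = +1.
v=23: a=23^1·(≡14), b=23^0·(≡13) mod 23; (14|23)=-1, (13|23)=+1; (−1)^{1·0·11}·(-1)^0·(+1)^1 = +1.
v=2: v_2(a)=-9, v_2(b)=0; units ≡ 7, 5 (mod 8); ε·ε+αω+βω = 1·0+-9·1+0·0 ≡ 1  ⇒  (a,b)_2 = -1.
|Ram(294814, 13)| = 2, even; anisotropic at {2, 13}.

[2, 13]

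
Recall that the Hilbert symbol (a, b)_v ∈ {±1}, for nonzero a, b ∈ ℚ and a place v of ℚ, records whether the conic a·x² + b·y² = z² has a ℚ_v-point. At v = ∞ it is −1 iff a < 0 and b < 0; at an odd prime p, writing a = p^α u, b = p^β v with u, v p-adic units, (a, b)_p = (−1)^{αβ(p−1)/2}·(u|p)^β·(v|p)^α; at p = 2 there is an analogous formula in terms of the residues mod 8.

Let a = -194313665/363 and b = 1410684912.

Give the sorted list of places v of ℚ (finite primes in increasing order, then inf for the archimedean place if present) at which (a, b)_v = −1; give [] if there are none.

[5, 13]

(a, b) ≡ (-195, 7) mod (ℚ^×)²; places V = {2, 3, 5, 7, 11, 13, 19, ∞}.
(a,b)_3: α=-1, u≡1; β=2, v≡1 (mod 3); (1|3)=+1, (1|3)=+1; sign (−1)^0·+1^2·+1^-1 = +1.
(a,b)_19: α=2, u≡12; β=0, v≡6 (mod 19); (12|19)=-1, (6|19)=+1; sign (−1)^0·-1^0·+1^2 = +1.
(a,b)_7: α=2, u≡1; β=3, v≡4 (mod 7); (1|7)=+1, (4|7)=+1; sign (−1)^0·+1^3·+1^2 = +1.
(a,b)_∞: sgn(-195)=−, sgn(7)=+, so +1.
(a,b)_13: α=3, u≡6; β=4, v≡5 (mod 13); (6|13)=-1, (5|13)=-1; sign (−1)^0·-1^4·-1^3 = -1.
(a,b)_2: α=0, β=4; u≡5, v≡7 (mod 8); ε(u)ε(v)=0·1, αω(v)=0·0, βω(u)=4·1; sum ≡ 0  ⇒  +1.
(a,b)_11: α=-2, u≡5; β=0, v≡10 (mod 11); (5|11)=+1, (10|11)=-1; sign (−1)^0·+1^0·-1^-2 = +1.
(a,b)_5: α=1, u≡4; β=0, v≡2 (mod 5); (4|5)=+1, (2|5)=-1; sign (−1)^0·+1^0·-1^1 = -1.
(-195, 7 / ℚ) ramifies at {5, 13}: a division algebra.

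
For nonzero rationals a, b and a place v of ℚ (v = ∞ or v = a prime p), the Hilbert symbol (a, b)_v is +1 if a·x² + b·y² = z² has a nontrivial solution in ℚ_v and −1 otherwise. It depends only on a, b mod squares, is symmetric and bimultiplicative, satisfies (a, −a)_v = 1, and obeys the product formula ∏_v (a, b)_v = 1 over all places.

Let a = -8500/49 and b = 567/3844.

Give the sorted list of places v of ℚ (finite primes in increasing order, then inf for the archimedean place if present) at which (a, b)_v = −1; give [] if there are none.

[2, 5, 7, 17]

Mod squares: a ≡ -85, b ≡ 7. Check v ∈ {∞, 2, 3, 5, 7, 17, 31}.
v=2: v_2(a)=2, v_2(b)=-2; units ≡ 3, 7 (mod 8); ε·ε+αω+βω = 1·1+2·0+-2·1 ≡ 1  ⇒  (a,b)_2 = -1.
v=17: a=17^1·(≡12), b=17^0·(≡3) mod 17; (12|17)=-1, (3|17)=-1; (−1)^{1·0·8}·(-1)^0·(-1)^1 = -1.
v=7: a=7^-2·(≡5), b=7^1·(≡4) mod 7; (5|7)=-1, (4|7)=+1; (−1)^{-2·1·3}·(-1)^1·(+1)^-2 = -1.
v=3: a=3^0·(≡2), b=3^4·(≡1) mod 3; (2|3)=-1, (1|3)=+1; (−1)^{0·4·1}·(-1)^4·(+1)^0 = +1.
v=∞: -85 < 0 and 7 > 0  ⇒  (a,b)_∞ = +1.
v=5: a=5^3·(≡3), b=5^0·(≡3) mod 5; (3|5)=-1, (3|5)=-1; (−1)^{3·0·2}·(-1)^0·(-1)^3 = -1.
v=31: a=31^0·(≡10), b=31^-2·(≡10) mod 31; (10|31)=+1, (10|31)=+1; (−1)^{0·-2·15}·(+1)^-2·(+1)^0 = +1.
|Ram(-85, 7)| = 4, even; anisotropic at {2, 5, 7, 17}.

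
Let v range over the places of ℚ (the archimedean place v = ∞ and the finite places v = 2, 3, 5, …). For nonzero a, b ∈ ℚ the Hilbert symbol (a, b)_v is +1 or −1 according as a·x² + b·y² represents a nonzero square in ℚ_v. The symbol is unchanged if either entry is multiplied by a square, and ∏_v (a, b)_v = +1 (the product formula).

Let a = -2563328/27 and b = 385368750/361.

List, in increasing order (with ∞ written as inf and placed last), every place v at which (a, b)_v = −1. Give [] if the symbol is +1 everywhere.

(a, b) ≡ (-30039, 68510) mod (ℚ^×)²; places V = {2, 3, 5, 13, 17, 19, 31, ∞}.
(a,b)_2: α=8, β=1; u≡1, v≡7 (mod 8); ε(u)ε(v)=0·1, αω(v)=8·0, βω(u)=1·0; sum ≡ 0  ⇒  +1.
(a,b)_13: α=0, u≡12; β=1, v≡11 (mod 13); (12|13)=+1, (11|13)=-1; sign (−1)^0·+1^1·-1^0 = +1.
(a,b)_3: α=-3, u≡1; β=2, v≡2 (mod 3); (1|3)=+1, (2|3)=-1; sign (−1)^0·+1^2·-1^-3 = -1.
(a,b)_5: α=0, u≡1; β=5, v≡3 (mod 5); (1|5)=+1, (3|5)=-1; sign (−1)^0·+1^5·-1^0 = +1.
(a,b)_17: α=1, u≡4; β=1, v≡8 (mod 17); (4|17)=+1, (8|17)=+1; sign (−1)^0·+1^1·+1^1 = +1.
(a,b)_19: α=1, u≡8; β=-2, v≡15 (mod 19); (8|19)=-1, (15|19)=-1; sign (−1)^0·-1^-2·-1^1 = -1.
(a,b)_31: α=1, u≡26; β=1, v≡28 (mod 31); (26|31)=-1, (28|31)=+1; sign (−1)^1·-1^1·+1^1 = +1.
(a,b)_∞: sgn(-30039)=−, sgn(68510)=+, so +1.
(-30039, 68510 / ℚ) ramifies at {3, 19}: a division algebra.

[3, 19]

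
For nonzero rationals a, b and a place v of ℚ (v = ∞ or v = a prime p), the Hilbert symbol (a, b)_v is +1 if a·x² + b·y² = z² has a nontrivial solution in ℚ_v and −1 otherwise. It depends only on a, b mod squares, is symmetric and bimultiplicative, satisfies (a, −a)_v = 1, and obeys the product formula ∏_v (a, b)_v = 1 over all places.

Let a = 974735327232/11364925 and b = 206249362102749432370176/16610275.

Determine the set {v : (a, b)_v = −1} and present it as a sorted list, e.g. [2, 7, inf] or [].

[2, 29, 31, 41]

(a, b) ≡ (9548279, 22591) mod (ℚ^×)²; places V = {2, 3, 5, 7, 11, 13, 17, 19, 29, 31, 41, 43, ∞}.
(a,b)_41: α=0, u≡12; β=1, v≡39 (mod 41); (12|41)=-1, (39|41)=+1; sign (−1)^0·-1^1·+1^0 = -1.
(a,b)_13: α=-1, u≡4; β=4, v≡12 (mod 13); (4|13)=+1, (12|13)=+1; sign (−1)^0·+1^4·+1^-1 = +1.
(a,b)_5: α=-2, u≡1; β=-2, v≡1 (mod 5); (1|5)=+1, (1|5)=+1; sign (−1)^0·+1^-2·+1^-2 = +1.
(a,b)_∞: sgn(9548279)=+, sgn(22591)=+, so +1.
(a,b)_11: α=-2, u≡1; β=-2, v≡7 (mod 11); (1|11)=+1, (7|11)=-1; sign (−1)^0·+1^-2·-1^-2 = +1.
(a,b)_7: α=0, u≡6; β=2, v≡4 (mod 7); (6|7)=-1, (4|7)=+1; sign (−1)^0·-1^2·+1^0 = +1.
(a,b)_2: α=14, β=10; u≡7, v≡7 (mod 8); ε(u)ε(v)=1·1, αω(v)=14·0, βω(u)=10·0; sum ≡ 1  ⇒  -1.
(a,b)_19: α=1, u≡12; β=-1, v≡1 (mod 19); (12|19)=-1, (1|19)=+1; sign (−1)^1·-1^-1·+1^1 = +1.
(a,b)_31: α=1, u≡15; β=2, v≡12 (mod 31); (15|31)=-1, (12|31)=-1; sign (−1)^0·-1^2·-1^1 = -1.
(a,b)_3: α=4, u≡2; β=4, v≡1 (mod 3); (2|3)=-1, (1|3)=+1; sign (−1)^0·-1^4·+1^4 = +1.
(a,b)_17: α=-2, u≡9; β=-2, v≡16 (mod 17); (9|17)=+1, (16|17)=+1; sign (−1)^0·+1^-2·+1^-2 = +1.
(a,b)_43: α=1, u≡41; β=2, v≡9 (mod 43); (41|43)=+1, (9|43)=+1; sign (−1)^0·+1^2·+1^1 = +1.
(a,b)_29: α=1, u≡27; β=3, v≡25 (mod 29); (27|29)=-1, (25|29)=+1; sign (−1)^0·-1^3·+1^1 = -1.
Ram(9548279, 22591) = {2, 29, 31, 41}; no ℚ_2-point on the conic.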